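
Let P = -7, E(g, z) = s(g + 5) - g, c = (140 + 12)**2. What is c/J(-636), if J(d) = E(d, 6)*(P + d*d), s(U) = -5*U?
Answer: 23104/1533417799 ≈ 1.5067e-5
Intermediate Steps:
c = 23104 (c = 152**2 = 23104)
E(g, z) = -25 - 6*g (E(g, z) = -5*(g + 5) - g = -5*(5 + g) - g = (-25 - 5*g) - g = -25 - 6*g)
J(d) = (-25 - 6*d)*(-7 + d**2) (J(d) = (-25 - 6*d)*(-7 + d*d) = (-25 - 6*d)*(-7 + d**2))
c/J(-636) = 23104/((-(-7 + (-636)**2)*(25 + 6*(-636)))) = 23104/((-(-7 + 404496)*(25 - 3816))) = 23104/((-1*404489*(-3791))) = 23104/1533417799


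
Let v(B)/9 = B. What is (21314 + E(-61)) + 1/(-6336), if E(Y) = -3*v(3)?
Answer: 134532287/6336 ≈ 21233.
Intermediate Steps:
v(B) = 9*B
E(Y) = -81 (E(Y) = -27*3 = -3*27 = -81)
(21314 + E(-61)) + 1/(-6336) = (21314 - 81) + 1/(-6336) = 21233 - 1/6336 = 134532287/6336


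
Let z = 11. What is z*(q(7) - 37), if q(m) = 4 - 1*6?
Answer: -429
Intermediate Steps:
q(m) = -2 (q(m) = 4 - 6 = -2)
z*(q(7) - 37) = 11*(-2 - 37) = 11*(-39) = -429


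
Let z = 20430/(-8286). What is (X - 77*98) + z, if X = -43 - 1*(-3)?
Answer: -10479671/1381 ≈ -7588.5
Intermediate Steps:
X = -40 (X = -43 + 3 = -40)
z = -3405/1381 (z = 20430*(-1/8286) = -3405/1381 ≈ -2.4656)
(X - 77*98) + z = (-40 - 77*98) - 3405/1381 = (-40 - 7546) - 3405/1381 = -7586 - 3405/1381 = -10479671/1381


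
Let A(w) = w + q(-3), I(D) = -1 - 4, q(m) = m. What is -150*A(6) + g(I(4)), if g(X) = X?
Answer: -455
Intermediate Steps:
I(D) = -5
A(w) = -3 + w (A(w) = w - 3 = -3 + w)
-150*A(6) + g(I(4)) = -150*(-3 + 6) - 5 = -150*3 - 5 = -450 - 5 = -455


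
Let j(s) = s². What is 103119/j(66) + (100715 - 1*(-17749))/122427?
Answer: 486688111/19751556 ≈ 24.641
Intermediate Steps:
103119/j(66) + (100715 - 1*(-17749))/122427 = 103119/(66²) + (100715 - 1*(-17749))/122427 = 103119/4356 + (100715 + 17749)*(1/122427) = 103119*(1/4356) + 118464*(1/122427) = 34373/1452 + 39488/40809 = 486688111/19751556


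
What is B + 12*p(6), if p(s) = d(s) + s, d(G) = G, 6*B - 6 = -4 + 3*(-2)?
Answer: 430/3 ≈ 143.33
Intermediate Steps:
B = -2/3 (B = 1 + (-4 + 3*(-2))/6 = 1 + (-4 - 6)/6 = 1 + (1/6)*(-10) = 1 - 5/3 = -2/3 ≈ -0.66667)
p(s) = 2*s (p(s) = s + s = 2*s)
B + 12*p(6) = -2/3 + 12*(2*6) = -2/3 + 12*12 = -2/3 + 144 = 430/3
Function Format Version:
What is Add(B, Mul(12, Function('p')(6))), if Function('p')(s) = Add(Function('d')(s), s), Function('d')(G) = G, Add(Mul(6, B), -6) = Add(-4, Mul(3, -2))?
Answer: Rational(430, 3) ≈ 143.33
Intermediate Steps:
B = Rational(-2, 3) (B = Add(1, Mul(Rational(1, 6), Add(-4, Mul(3, -2)))) = Add(1, Mul(Rational(1, 6), Add(-4, -6))) = Add(1, Mul(Rational(1, 6), -10)) = Add(1, Rational(-5, 3)) = Rational(-2, 3) ≈ -0.66667)
Function('p')(s) = Mul(2, s) (Function('p')(s) = Add(s, s) = Mul(2, s))
Add(B, Mul(12, Function('p')(6))) = Add(Rational(-2, 3), Mul(12, Mul(2, 6))) = Add(Rational(-2, 3), Mul(12, 12)) = Add(Rational(-2, 3), 144) = Rational(430, 3)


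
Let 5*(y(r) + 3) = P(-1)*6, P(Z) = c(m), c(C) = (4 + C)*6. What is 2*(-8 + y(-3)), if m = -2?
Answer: 34/5 ≈ 6.8000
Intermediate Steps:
c(C) = 24 + 6*C
P(Z) = 12 (P(Z) = 24 + 6*(-2) = 24 - 12 = 12)
y(r) = 57/5 (y(r) = -3 + (12*6)/5 = -3 + (1/5)*72 = -3 + 72/5 = 57/5)
2*(-8 + y(-3)) = 2*(-8 + 57/5) = 2*(17/5) = 34/5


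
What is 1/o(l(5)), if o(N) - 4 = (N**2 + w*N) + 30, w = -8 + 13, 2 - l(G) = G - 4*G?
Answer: 1/408 ≈ 0.0024510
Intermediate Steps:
l(G) = 2 + 3*G (l(G) = 2 - (G - 4*G) = 2 - (-3)*G = 2 + 3*G)
w = 5
o(N) = 34 + N**2 + 5*N (o(N) = 4 + ((N**2 + 5*N) + 30) = 4 + (30 + N**2 + 5*N) = 34 + N**2 + 5*N)
1/o(l(5)) = 1/(34 + (2 + 3*5)**2 + 5*(2 + 3*5)) = 1/(34 + (2 + 15)**2 + 5*(2 + 15)) = 1/(34 + 17**2 + 5*17) = 1/(34 + 289 + 85) = 1/408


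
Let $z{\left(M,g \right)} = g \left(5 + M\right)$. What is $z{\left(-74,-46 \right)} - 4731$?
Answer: $-1557$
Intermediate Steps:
$z{\left(-74,-46 \right)} - 4731 = - 46 \left(5 - 74\right) - 4731 = \left(-46\right) \left(-69\right) - 4731 = 3174 - 4731 = -1557$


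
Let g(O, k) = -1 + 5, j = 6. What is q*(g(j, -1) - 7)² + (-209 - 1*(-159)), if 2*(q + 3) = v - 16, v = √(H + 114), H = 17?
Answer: -149 + 9*√131/2 ≈ -97.495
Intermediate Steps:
v = √131 (v = √(17 + 114) = √131 ≈ 11.446)
g(O, k) = 4
q = -11 + √131/2 (q = -3 + (√131 - 16)/2 = -3 + (-16 + √131)/2 = -3 + (-8 + √131/2) = -11 + √131/2 ≈ -5.2772)
q*(g(j, -1) - 7)² + (-209 - 1*(-159)) = (-11 + √131/2)*(4 - 7)² + (-209 - 1*(-159)) = (-11 + √131/2)*(-3)² + (-209 + 159) = (-11 + √131/2)*9 - 50 = (-99 + 9*√131/2) - 50 = -149 + 9*√131/2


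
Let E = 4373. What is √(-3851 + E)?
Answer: 3*√58 ≈ 22.847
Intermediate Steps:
√(-3851 + E) = √(-3851 + 4373) = √522 = 3*√58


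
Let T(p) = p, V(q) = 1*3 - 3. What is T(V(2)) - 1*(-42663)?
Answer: 42663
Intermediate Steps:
V(q) = 0 (V(q) = 3 - 3 = 0)
T(V(2)) - 1*(-42663) = 0 - 1*(-42663) = 0 + 42663 = 42663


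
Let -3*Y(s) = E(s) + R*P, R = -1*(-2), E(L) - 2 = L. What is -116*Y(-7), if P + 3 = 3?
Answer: -580/3 ≈ -193.33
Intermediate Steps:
P = 0 (P = -3 + 3 = 0)
E(L) = 2 + L
R = 2
Y(s) = -2/3 - s/3 (Y(s) = -((2 + s) + 2*0)/3 = -((2 + s) + 0)/3 = -(2 + s)/3 = -2/3 - s/3)
-116*Y(-7) = -116*(-2/3 - 1/3*(-7)) = -116*(-2/3 + 7/3) = -116*5/3 = -580/3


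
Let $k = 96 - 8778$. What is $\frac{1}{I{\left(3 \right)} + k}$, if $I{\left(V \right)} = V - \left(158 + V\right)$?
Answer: $- \frac{1}{8840} \approx -0.00011312$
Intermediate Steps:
$I{\left(V \right)} = -158$
$k = -8682$ ($k = 96 - 8778 = -8682$)
$\frac{1}{I{\left(3 \right)} + k} = \frac{1}{-158 - 8682} = \frac{1}{-8840} = - \frac{1}{8840}$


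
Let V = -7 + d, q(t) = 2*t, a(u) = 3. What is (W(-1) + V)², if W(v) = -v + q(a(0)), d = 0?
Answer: 0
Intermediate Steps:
V = -7 (V = -7 + 0 = -7)
W(v) = 6 - v (W(v) = -v + 2*3 = -v + 6 = 6 - v)
(W(-1) + V)² = ((6 - 1*(-1)) - 7)² = ((6 + 1) - 7)² = (7 - 7)² = 0² = 0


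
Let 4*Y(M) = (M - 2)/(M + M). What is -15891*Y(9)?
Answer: -37079/24 ≈ -1545.0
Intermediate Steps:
Y(M) = (-2 + M)/(8*M) (Y(M) = ((M - 2)/(M + M))/4 = ((-2 + M)/((2*M)))/4 = ((-2 + M)*(1/(2*M)))/4 = ((-2 + M)/(2*M))/4 = (-2 + M)/(8*M))
-15891*Y(9) = -15891*(-2 + 9)/(8*9) = -15891*7/(8*9) = -15891*7/72 = -37079/24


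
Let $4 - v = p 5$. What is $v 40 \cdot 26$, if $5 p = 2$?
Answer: $2080$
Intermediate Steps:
$p = \frac{2}{5}$ ($p = \frac{1}{5} \cdot 2 = \frac{2}{5} \approx 0.4$)
$v = 2$ ($v = 4 - \frac{2}{5} \cdot 5 = 4 - 2 = 2$)
$v 40 \cdot 26 = 2 \cdot 40 \cdot 26 = 80 \cdot 26 = 2080$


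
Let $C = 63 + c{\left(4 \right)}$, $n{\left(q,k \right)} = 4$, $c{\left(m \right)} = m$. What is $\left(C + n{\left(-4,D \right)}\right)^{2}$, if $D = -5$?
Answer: $5041$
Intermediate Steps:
$C = 67$ ($C = 63 + 4 = 67$)
$\left(C + n{\left(-4,D \right)}\right)^{2} = \left(67 + 4\right)^{2} = 71^{2} = 5041$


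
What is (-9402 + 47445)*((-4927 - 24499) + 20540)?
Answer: -338050098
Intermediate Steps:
(-9402 + 47445)*((-4927 - 24499) + 20540) = 38043*(-29426 + 20540) = 38043*(-8886) = -338050098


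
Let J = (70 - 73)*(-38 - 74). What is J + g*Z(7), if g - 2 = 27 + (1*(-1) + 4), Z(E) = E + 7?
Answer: 784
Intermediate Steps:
Z(E) = 7 + E
J = 336 (J = -3*(-112) = 336)
g = 32 (g = 2 + (27 + (1*(-1) + 4)) = 2 + (27 + (-1 + 4)) = 2 + (27 + 3) = 2 + 30 = 32)
J + g*Z(7) = 336 + 32*(7 + 7) = 336 + 32*14 = 336 + 448 = 784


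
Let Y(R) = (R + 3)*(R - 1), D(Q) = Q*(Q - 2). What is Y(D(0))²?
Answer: 9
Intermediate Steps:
D(Q) = Q*(-2 + Q)
Y(R) = (-1 + R)*(3 + R) (Y(R) = (3 + R)*(-1 + R) = (-1 + R)*(3 + R))
Y(D(0))² = (-3 + (0*(-2 + 0))² + 2*(0*(-2 + 0)))² = (-3 + (0*(-2))² + 2*(0*(-2)))² = (-3 + 0² + 2*0)² = (-3 + 0 + 0)² = (-3)² = 9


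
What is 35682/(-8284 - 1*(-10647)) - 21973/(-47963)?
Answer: 1763337965/113336569 ≈ 15.558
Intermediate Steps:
35682/(-8284 - 1*(-10647)) - 21973/(-47963) = 35682/(-8284 + 10647) - 21973*(-1/47963) = 35682/2363 + 21973/47963 = 1763337965/113336569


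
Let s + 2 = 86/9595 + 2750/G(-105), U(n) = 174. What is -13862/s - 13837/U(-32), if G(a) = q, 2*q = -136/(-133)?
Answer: -25057460208733/305202279486 ≈ -82.101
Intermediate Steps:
q = 68/133 (q = (-136/(-133))/2 = (-136*(-1/133))/2 = (½)*(136/133) = 68/133 ≈ 0.51128)
G(a) = 68/133
s = 1754036089/326230 (s = -2 + (86/9595 + 2750/(68/133)) = -2 + (86*(1/9595) + 2750*(133/68)) = -2 + (86/9595 + 182875/34) = -2 + 1754688549/326230 = 1754036089/326230 ≈ 5376.7)
-13862/s - 13837/U(-32) = -13862/1754036089/326230 - 13837/174 = -13862*326230/1754036089 - 13837*1/174 = -4522200260/1754036089 - 13837/174 = -25057460208733/305202279486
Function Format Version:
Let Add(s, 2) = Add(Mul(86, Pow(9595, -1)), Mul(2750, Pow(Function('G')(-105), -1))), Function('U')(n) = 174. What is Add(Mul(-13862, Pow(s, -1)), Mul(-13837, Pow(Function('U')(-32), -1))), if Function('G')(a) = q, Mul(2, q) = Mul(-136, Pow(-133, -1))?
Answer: Rational(-25057460208733, 305202279486) ≈ -82.101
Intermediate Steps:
q = Rational(68, 133) (q = Mul(Rational(1, 2), Mul(-136, Pow(-133, -1))) = Mul(Rational(1, 2), Mul(-136, Rational(-1, 133))) = Mul(Rational(1, 2), Rational(136, 133)) = Rational(68, 133) ≈ 0.51128)
Function('G')(a) = Rational(68, 133)
s = Rational(1754036089, 326230) (s = Add(-2, Add(Mul(86, Pow(9595, -1)), Mul(2750, Pow(Rational(68, 133), -1)))) = Add(-2, Add(Mul(86, Rational(1, 9595)), Mul(2750, Rational(133, 68)))) = Add(-2, Add(Rational(86, 9595), Rational(182875, 34))) = Add(-2, Rational(1754688549, 326230)) = Rational(1754036089, 326230) ≈ 5376.7)
Add(Mul(-13862, Pow(s, -1)), Mul(-13837, Pow(Function('U')(-32), -1))) = Add(Mul(-13862, Pow(Rational(1754036089, 326230), -1)), Mul(-13837, Pow(174, -1))) = Add(Mul(-13862, Rational(326230, 1754036089)), Mul(-13837, Rational(1, 174))) = Add(Rational(-4522200260, 1754036089), Rational(-13837, 174)) = Rational(-25057460208733, 305202279486)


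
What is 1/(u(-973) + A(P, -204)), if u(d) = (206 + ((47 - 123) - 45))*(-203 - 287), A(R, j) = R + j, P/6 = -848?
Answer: -1/46942 ≈ -2.1303e-5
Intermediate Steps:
P = -5088 (P = 6*(-848) = -5088)
u(d) = -41650 (u(d) = (206 + (-76 - 45))*(-490) = (206 - 121)*(-490) = 85*(-490) = -41650)
1/(u(-973) + A(P, -204)) = 1/(-41650 + (-5088 - 204)) = 1/(-41650 - 5292) = 1/(-46942) = -1/46942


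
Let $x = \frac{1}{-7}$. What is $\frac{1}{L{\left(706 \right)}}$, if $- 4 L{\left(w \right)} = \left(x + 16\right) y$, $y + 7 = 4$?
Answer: $\frac{28}{333} \approx 0.084084$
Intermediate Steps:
$y = -3$ ($y = -7 + 4 = -3$)
$x = - \frac{1}{7} \approx -0.14286$
$L{\left(w \right)} = \frac{333}{28}$ ($L{\left(w \right)} = - \frac{\left(- \frac{1}{7} + 16\right) \left(-3\right)}{4} = - \frac{\frac{111}{7} \left(-3\right)}{4} = \left(- \frac{1}{4}\right) \left(- \frac{333}{7}\right) = \frac{333}{28}$)
$\frac{1}{L{\left(706 \right)}} = \frac{1}{\frac{333}{28}} = \frac{28}{333}$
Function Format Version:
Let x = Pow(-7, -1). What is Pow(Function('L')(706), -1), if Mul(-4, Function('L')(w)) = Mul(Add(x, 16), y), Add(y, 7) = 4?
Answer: Rational(28, 333) ≈ 0.084084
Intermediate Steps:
y = -3 (y = Add(-7, 4) = -3)
x = Rational(-1, 7) ≈ -0.14286
Function('L')(w) = Rational(333, 28) (Function('L')(w) = Mul(Rational(-1, 4), Mul(Add(Rational(-1, 7), 16), -3)) = Mul(Rational(-1, 4), Mul(Rational(111, 7), -3)) = Mul(Rational(-1, 4), Rational(-333, 7)) = Rational(333, 28))
Pow(Function('L')(706), -1) = Pow(Rational(333, 28), -1) = Rational(28, 333)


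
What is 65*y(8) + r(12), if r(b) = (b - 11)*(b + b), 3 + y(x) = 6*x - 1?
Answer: 2884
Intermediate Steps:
y(x) = -4 + 6*x (y(x) = -3 + (6*x - 1) = -3 + (-1 + 6*x) = -4 + 6*x)
r(b) = 2*b*(-11 + b) (r(b) = (-11 + b)*(2*b) = 2*b*(-11 + b))
65*y(8) + r(12) = 65*(-4 + 6*8) + 2*12*(-11 + 12) = 65*(-4 + 48) + 2*12*1 = 65*44 + 24 = 2860 + 24 = 2884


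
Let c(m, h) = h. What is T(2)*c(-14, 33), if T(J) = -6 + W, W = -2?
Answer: -264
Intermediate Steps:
T(J) = -8 (T(J) = -6 - 2 = -8)
T(2)*c(-14, 33) = -8*33 = -264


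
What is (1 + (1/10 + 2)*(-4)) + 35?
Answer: 138/5 ≈ 27.600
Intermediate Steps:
(1 + (1/10 + 2)*(-4)) + 35 = (1 + (⅒ + 2)*(-4)) + 35 = (1 + (21/10)*(-4)) + 35 = (1 - 42/5) + 35 = -37/5 + 35 = 138/5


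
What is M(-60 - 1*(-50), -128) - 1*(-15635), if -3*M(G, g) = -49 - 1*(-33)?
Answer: 46921/3 ≈ 15640.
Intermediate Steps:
M(G, g) = 16/3 (M(G, g) = -(-49 - 1*(-33))/3 = -(-49 + 33)/3 = -⅓*(-16) = 16/3)
M(-60 - 1*(-50), -128) - 1*(-15635) = 16/3 - 1*(-15635) = 16/3 + 15635 = 46921/3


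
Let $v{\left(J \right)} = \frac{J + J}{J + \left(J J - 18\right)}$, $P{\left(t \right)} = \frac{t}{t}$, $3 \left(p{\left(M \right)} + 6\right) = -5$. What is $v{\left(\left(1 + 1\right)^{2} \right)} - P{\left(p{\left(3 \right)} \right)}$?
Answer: $3$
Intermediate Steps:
$p{\left(M \right)} = - \frac{23}{3}$ ($p{\left(M \right)} = -6 + \frac{1}{3} \left(-5\right) = -6 - \frac{5}{3} = - \frac{23}{3}$)
$P{\left(t \right)} = 1$
$v{\left(J \right)} = \frac{2 J}{-18 + J + J^{2}}$ ($v{\left(J \right)} = \frac{2 J}{J + \left(J^{2} - 18\right)} = \frac{2 J}{J + \left(-18 + J^{2}\right)} = \frac{2 J}{-18 + J + J^{2}}$)
$v{\left(\left(1 + 1\right)^{2} \right)} - P{\left(p{\left(3 \right)} \right)} = \frac{2 \left(1 + 1\right)^{2}}{-18 + \left(1 + 1\right)^{2} + \left(\left(1 + 1\right)^{2}\right)^{2}} - 1 = \frac{2 \cdot 2^{2}}{-18 + 2^{2} + \left(2^{2}\right)^{2}} - 1 = 2 \cdot 4 \frac{1}{-18 + 4 + 4^{2}} - 1 = 2 \cdot 4 \frac{1}{-18 + 4 + 16} - 1 = 2 \cdot 4 \cdot \frac{1}{2} - 1 = 4 - 1 = 3$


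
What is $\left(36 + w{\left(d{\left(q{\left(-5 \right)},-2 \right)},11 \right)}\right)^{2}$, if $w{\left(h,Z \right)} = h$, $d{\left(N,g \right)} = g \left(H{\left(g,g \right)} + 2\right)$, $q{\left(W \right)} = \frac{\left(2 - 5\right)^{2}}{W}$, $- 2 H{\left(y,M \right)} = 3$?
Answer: $1225$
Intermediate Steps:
$H{\left(y,M \right)} = - \frac{3}{2}$ ($H{\left(y,M \right)} = \left(- \frac{1}{2}\right) 3 = - \frac{3}{2}$)
$q{\left(W \right)} = \frac{9}{W}$ ($q{\left(W \right)} = \frac{\left(-3\right)^{2}}{W} = \frac{9}{W}$)
$d{\left(N,g \right)} = \frac{g}{2}$ ($d{\left(N,g \right)} = g \left(- \frac{3}{2} + 2\right) = g \frac{1}{2} = \frac{g}{2}$)
$\left(36 + w{\left(d{\left(q{\left(-5 \right)},-2 \right)},11 \right)}\right)^{2} = \left(36 + \frac{1}{2} \left(-2\right)\right)^{2} = \left(36 - 1\right)^{2} = 35^{2} = 1225$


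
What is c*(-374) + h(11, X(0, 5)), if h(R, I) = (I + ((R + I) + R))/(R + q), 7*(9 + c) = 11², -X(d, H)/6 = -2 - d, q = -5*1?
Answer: -64915/21 ≈ -3091.2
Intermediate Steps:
q = -5
X(d, H) = 12 + 6*d (X(d, H) = -6*(-2 - d) = 12 + 6*d)
c = 58/7 (c = -9 + (⅐)*11² = -9 + (⅐)*121 = -9 + 121/7 = 58/7 ≈ 8.2857)
h(R, I) = (2*I + 2*R)/(-5 + R) (h(R, I) = (I + ((R + I) + R))/(R - 5) = (I + ((I + R) + R))/(-5 + R) = (I + (I + 2*R))/(-5 + R) = (2*I + 2*R)/(-5 + R))
c*(-374) + h(11, X(0, 5)) = (58/7)*(-374) + 2*((12 + 6*0) + 11)/(-5 + 11) = -21692/7 + 2*((12 + 0) + 11)/6 = -21692/7 + 2*(⅙)*(12 + 11) = -21692/7 + 2*(⅙)*23 = -21692/7 + 23/3 = -64915/21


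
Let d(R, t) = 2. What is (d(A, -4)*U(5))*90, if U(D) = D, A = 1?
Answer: 900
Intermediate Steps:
(d(A, -4)*U(5))*90 = (2*5)*90 = 10*90 = 900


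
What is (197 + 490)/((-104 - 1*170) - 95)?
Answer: -229/123 ≈ -1.8618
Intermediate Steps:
(197 + 490)/((-104 - 1*170) - 95) = 687/((-104 - 170) - 95) = 687/(-274 - 95) = 687/(-369) = 687*(-1/369) = -229/123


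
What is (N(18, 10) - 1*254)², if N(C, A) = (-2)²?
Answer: 62500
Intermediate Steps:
N(C, A) = 4
(N(18, 10) - 1*254)² = (4 - 1*254)² = (4 - 254)² = (-250)² = 62500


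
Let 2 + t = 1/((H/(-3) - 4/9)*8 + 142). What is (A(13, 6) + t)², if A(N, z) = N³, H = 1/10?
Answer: 186283053588025/38663524 ≈ 4.8181e+6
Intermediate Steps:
H = ⅒ ≈ 0.10000
t = -12391/6218 (t = -2 + 1/(((⅒)/(-3) - 4/9)*8 + 142) = -2 + 1/(((⅒)*(-⅓) - 4*⅑)*8 + 142) = -2 + 1/((-1/30 - 4/9)*8 + 142) = -2 + 1/(-43/90*8 + 142) = -2 + 1/(-172/45 + 142) = -2 + 1/(6218/45) = -2 + 45/6218 = -12391/6218 ≈ -1.9928)
(A(13, 6) + t)² = (13³ - 12391/6218)² = (2197 - 12391/6218)² = (13648555/6218)² = 186283053588025/38663524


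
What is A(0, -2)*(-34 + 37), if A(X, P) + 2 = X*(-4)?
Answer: -6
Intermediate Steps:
A(X, P) = -2 - 4*X (A(X, P) = -2 + X*(-4) = -2 - 4*X)
A(0, -2)*(-34 + 37) = (-2 - 4*0)*(-34 + 37) = (-2 + 0)*3 = -2*3 = -6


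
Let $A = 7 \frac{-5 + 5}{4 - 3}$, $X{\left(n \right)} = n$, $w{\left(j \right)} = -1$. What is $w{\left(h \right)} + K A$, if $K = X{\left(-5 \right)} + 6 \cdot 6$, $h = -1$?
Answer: $-1$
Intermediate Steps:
$A = 0$ ($A = 7 \cdot \frac{0}{1} = 7 \cdot 0 \cdot 1 = 7 \cdot 0 = 0$)
$K = 31$ ($K = -5 + 6 \cdot 6 = -5 + 36 = 31$)
$w{\left(h \right)} + K A = -1 + 31 \cdot 0 = -1 + 0 = -1$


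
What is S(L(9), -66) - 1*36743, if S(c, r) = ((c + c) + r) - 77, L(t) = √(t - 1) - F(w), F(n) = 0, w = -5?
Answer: -36886 + 4*√2 ≈ -36880.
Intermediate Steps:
L(t) = √(-1 + t) (L(t) = √(t - 1) - 1*0 = √(-1 + t) + 0 = √(-1 + t))
S(c, r) = -77 + r + 2*c (S(c, r) = (2*c + r) - 77 = (r + 2*c) - 77 = -77 + r + 2*c)
S(L(9), -66) - 1*36743 = (-77 - 66 + 2*√(-1 + 9)) - 1*36743 = (-77 - 66 + 2*√8) - 36743 = (-77 - 66 + 2*(2*√2)) - 36743 = (-77 - 66 + 4*√2) - 36743 = (-143 + 4*√2) - 36743 = -36886 + 4*√2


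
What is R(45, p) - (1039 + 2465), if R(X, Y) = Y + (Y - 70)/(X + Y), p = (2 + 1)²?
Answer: -188791/54 ≈ -3496.1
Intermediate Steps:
p = 9 (p = 3² = 9)
R(X, Y) = Y + (-70 + Y)/(X + Y)
R(45, p) - (1039 + 2465) = (-70 + 9 + 9² + 45*9)/(45 + 9) - (1039 + 2465) = (-70 + 9 + 81 + 405)/54 - 1*3504 = (1/54)*425 - 3504 = 425/54 - 3504 = -188791/54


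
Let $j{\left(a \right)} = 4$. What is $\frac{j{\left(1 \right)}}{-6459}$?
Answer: $- \frac{4}{6459} \approx -0.00061929$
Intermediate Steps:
$\frac{j{\left(1 \right)}}{-6459} = \frac{4}{-6459} = 4 \left(- \frac{1}{6459}\right) = - \frac{4}{6459}$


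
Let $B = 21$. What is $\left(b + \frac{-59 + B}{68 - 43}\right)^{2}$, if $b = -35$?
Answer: $\frac{833569}{625} \approx 1333.7$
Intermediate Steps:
$\left(b + \frac{-59 + B}{68 - 43}\right)^{2} = \left(-35 + \frac{-59 + 21}{68 - 43}\right)^{2} = \left(-35 - \frac{38}{25}\right)^{2} = \left(- \frac{913}{25}\right)^{2} = \frac{833569}{625}$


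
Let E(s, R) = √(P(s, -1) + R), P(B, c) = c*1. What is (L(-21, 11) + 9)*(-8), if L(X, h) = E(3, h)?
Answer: -72 - 8*√10 ≈ -97.298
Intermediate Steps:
P(B, c) = c
E(s, R) = √(-1 + R)
L(X, h) = √(-1 + h)
(L(-21, 11) + 9)*(-8) = (√(-1 + 11) + 9)*(-8) = (√10 + 9)*(-8) = (9 + √10)*(-8) = -72 - 8*√10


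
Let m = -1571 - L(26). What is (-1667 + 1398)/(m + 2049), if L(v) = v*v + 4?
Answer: 269/202 ≈ 1.3317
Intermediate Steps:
L(v) = 4 + v**2 (L(v) = v**2 + 4 = 4 + v**2)
m = -2251 (m = -1571 - (4 + 26**2) = -1571 - (4 + 676) = -1571 - 1*680 = -1571 - 680 = -2251)
(-1667 + 1398)/(m + 2049) = (-1667 + 1398)/(-2251 + 2049) = -269/(-202) = -269*(-1/202) = 269/202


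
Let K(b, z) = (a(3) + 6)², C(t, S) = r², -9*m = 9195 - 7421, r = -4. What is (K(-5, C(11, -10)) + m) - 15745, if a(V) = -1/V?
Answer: -15910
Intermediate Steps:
m = -1774/9 (m = -(9195 - 7421)/9 = -⅑*1774 = -1774/9 ≈ -197.11)
C(t, S) = 16 (C(t, S) = (-4)² = 16)
K(b, z) = 289/9 (K(b, z) = (-1/3 + 6)² = (-1*⅓ + 6)² = (-⅓ + 6)² = (17/3)² = 289/9)
(K(-5, C(11, -10)) + m) - 15745 = (289/9 - 1774/9) - 15745 = -165 - 15745 = -15910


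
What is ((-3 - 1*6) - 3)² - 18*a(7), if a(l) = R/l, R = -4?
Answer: 1080/7 ≈ 154.29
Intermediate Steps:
a(l) = -4/l
((-3 - 1*6) - 3)² - 18*a(7) = ((-3 - 1*6) - 3)² - (-72)/7 = ((-3 - 6) - 3)² - (-72)/7 = (-9 - 3)² - 18*(-4/7) = (-12)² + 72/7 = 144 + 72/7 = 1080/7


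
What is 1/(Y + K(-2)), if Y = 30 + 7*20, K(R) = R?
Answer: 1/168 ≈ 0.0059524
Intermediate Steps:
Y = 170 (Y = 30 + 140 = 170)
1/(Y + K(-2)) = 1/(170 - 2) = 1/168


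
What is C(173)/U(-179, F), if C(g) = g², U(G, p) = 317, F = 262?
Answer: 29929/317 ≈ 94.413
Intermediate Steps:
C(173)/U(-179, F) = 173²/317 = 29929*(1/317) = 29929/317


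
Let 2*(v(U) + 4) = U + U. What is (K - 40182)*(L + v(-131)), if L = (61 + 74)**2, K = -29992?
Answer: -1269447660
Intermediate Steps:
v(U) = -4 + U (v(U) = -4 + (U + U)/2 = -4 + (2*U)/2 = -4 + U)
L = 18225 (L = 135**2 = 18225)
(K - 40182)*(L + v(-131)) = (-29992 - 40182)*(18225 + (-4 - 131)) = -70174*(18225 - 135) = -70174*18090 = -1269447660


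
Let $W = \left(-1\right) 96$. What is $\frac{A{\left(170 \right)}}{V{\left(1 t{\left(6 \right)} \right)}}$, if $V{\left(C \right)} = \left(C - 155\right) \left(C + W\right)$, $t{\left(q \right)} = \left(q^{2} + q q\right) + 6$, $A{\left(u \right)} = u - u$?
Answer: $0$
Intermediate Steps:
$A{\left(u \right)} = 0$
$t{\left(q \right)} = 6 + 2 q^{2}$ ($t{\left(q \right)} = \left(q^{2} + q^{2}\right) + 6 = 2 q^{2} + 6 = 6 + 2 q^{2}$)
$W = -96$
$V{\left(C \right)} = \left(-155 + C\right) \left(-96 + C\right)$ ($V{\left(C \right)} = \left(C - 155\right) \left(C - 96\right) = \left(-155 + C\right) \left(-96 + C\right)$)
$\frac{A{\left(170 \right)}}{V{\left(1 t{\left(6 \right)} \right)}} = \frac{0}{14880 + \left(1 \left(6 + 2 \cdot 6^{2}\right)\right)^{2} - 251 \cdot 1 \left(6 + 2 \cdot 6^{2}\right)} = \frac{0}{14880 + \left(1 \left(6 + 2 \cdot 36\right)\right)^{2} - 251 \cdot 1 \left(6 + 2 \cdot 36\right)} = \frac{0}{14880 + \left(1 \left(6 + 72\right)\right)^{2} - 251 \cdot 1 \left(6 + 72\right)} = \frac{0}{14880 + \left(1 \cdot 78\right)^{2} - 251 \cdot 1 \cdot 78} = \frac{0}{14880 + 78^{2} - 19578} = \frac{0}{14880 + 6084 - 19578} = \frac{0}{1386} = 0 \cdot \frac{1}{1386} = 0$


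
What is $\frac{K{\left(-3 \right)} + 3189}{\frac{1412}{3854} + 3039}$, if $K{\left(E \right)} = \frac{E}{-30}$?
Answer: $\frac{61453957}{58568590} \approx 1.0493$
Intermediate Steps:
$K{\left(E \right)} = - \frac{E}{30}$ ($K{\left(E \right)} = E \left(- \frac{1}{30}\right) = - \frac{E}{30}$)
$\frac{K{\left(-3 \right)} + 3189}{\frac{1412}{3854} + 3039} = \frac{\left(- \frac{1}{30}\right) \left(-3\right) + 3189}{\frac{1412}{3854} + 3039} = \frac{\frac{1}{10} + 3189}{1412 \cdot \frac{1}{3854} + 3039} = \frac{31891}{10 \left(\frac{706}{1927} + 3039\right)} = \frac{31891}{10 \cdot \frac{5856859}{1927}} = \frac{31891}{10} \cdot \frac{1927}{5856859} = \frac{61453957}{58568590}$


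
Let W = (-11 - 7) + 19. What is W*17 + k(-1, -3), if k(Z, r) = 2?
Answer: 19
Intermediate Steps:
W = 1 (W = -18 + 19 = 1)
W*17 + k(-1, -3) = 1*17 + 2 = 17 + 2 = 19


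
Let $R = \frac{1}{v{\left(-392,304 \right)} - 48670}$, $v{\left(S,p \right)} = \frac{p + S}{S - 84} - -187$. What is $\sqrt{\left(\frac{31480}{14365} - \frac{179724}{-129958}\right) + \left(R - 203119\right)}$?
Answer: $\frac{i \sqrt{1394257798086727790785977317963470}}{82851445034345} \approx 450.68 i$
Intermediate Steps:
$v{\left(S,p \right)} = 187 + \frac{S + p}{-84 + S}$ ($v{\left(S,p \right)} = \frac{S + p}{-84 + S} + 187 = 187 + \frac{S + p}{-84 + S}$)
$R = - \frac{119}{5769455}$ ($R = \frac{1}{\frac{-15708 + 304 + 188 \left(-392\right)}{-84 - 392} - 48670} = \frac{1}{\frac{-15708 + 304 - 73696}{-476} - 48670} = \frac{1}{\left(- \frac{1}{476}\right) \left(-89100\right) - 48670} = \frac{1}{\frac{22275}{119} - 48670} = \frac{1}{- \frac{5769455}{119}} = - \frac{119}{5769455} \approx -2.0626 \cdot 10^{-5}$)
$\sqrt{\left(\frac{31480}{14365} - \frac{179724}{-129958}\right) + \left(R - 203119\right)} = \sqrt{\left(\frac{31480}{14365} - \frac{179724}{-129958}\right) - \frac{1171885930264}{5769455}} = \sqrt{\left(31480 \cdot \frac{1}{14365} - - \frac{89862}{64979}\right) - \frac{1171885930264}{5769455}} = \sqrt{\left(\frac{6296}{2873} + \frac{89862}{64979}\right) - \frac{1171885930264}{5769455}} = \sqrt{\frac{667281310}{186684667} - \frac{1171885930264}{5769455}} = \sqrt{- \frac{218769284803829676038}{1077068785446485}} = \frac{i \sqrt{1394257798086727790785977317963470}}{82851445034345}$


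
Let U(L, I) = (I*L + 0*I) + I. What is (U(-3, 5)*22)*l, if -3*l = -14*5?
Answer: -15400/3 ≈ -5133.3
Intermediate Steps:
l = 70/3 (l = -(-14)*5/3 = -1/3*(-70) = 70/3 ≈ 23.333)
U(L, I) = I + I*L (U(L, I) = (I*L + 0) + I = I*L + I = I + I*L)
(U(-3, 5)*22)*l = ((5*(1 - 3))*22)*(70/3) = ((5*(-2))*22)*(70/3) = -10*22*(70/3) = -220*70/3 = -15400/3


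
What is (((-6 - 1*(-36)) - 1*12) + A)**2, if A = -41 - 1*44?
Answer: 4489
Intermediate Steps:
A = -85 (A = -41 - 44 = -85)
(((-6 - 1*(-36)) - 1*12) + A)**2 = (((-6 - 1*(-36)) - 1*12) - 85)**2 = (((-6 + 36) - 12) - 85)**2 = ((30 - 12) - 85)**2 = (18 - 85)**2 = (-67)**2 = 4489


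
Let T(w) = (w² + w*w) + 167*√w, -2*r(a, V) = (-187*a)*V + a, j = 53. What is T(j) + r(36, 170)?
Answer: 577820 + 167*√53 ≈ 5.7904e+5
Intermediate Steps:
r(a, V) = -a/2 + 187*V*a/2 (r(a, V) = -((-187*a)*V + a)/2 = -(-187*V*a + a)/2 = -(a - 187*V*a)/2 = -a/2 + 187*V*a/2)
T(w) = 2*w² + 167*√w (T(w) = (w² + w²) + 167*√w = 2*w² + 167*√w)
T(j) + r(36, 170) = (2*53² + 167*√53) + (½)*36*(-1 + 187*170) = (2*2809 + 167*√53) + (½)*36*(-1 + 31790) = (5618 + 167*√53) + (½)*36*31789 = (5618 + 167*√53) + 572202 = 577820 + 167*√53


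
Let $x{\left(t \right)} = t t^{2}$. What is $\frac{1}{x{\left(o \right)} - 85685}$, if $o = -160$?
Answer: $- \frac{1}{4181685} \approx -2.3914 \cdot 10^{-7}$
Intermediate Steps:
$x{\left(t \right)} = t^{3}$
$\frac{1}{x{\left(o \right)} - 85685} = \frac{1}{\left(-160\right)^{3} - 85685} = \frac{1}{-4096000 - 85685} = \frac{1}{-4181685} = - \frac{1}{4181685}$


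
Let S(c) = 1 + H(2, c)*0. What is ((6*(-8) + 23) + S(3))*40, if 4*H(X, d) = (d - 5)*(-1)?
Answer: -960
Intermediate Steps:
H(X, d) = 5/4 - d/4 (H(X, d) = ((d - 5)*(-1))/4 = ((-5 + d)*(-1))/4 = (5 - d)/4 = 5/4 - d/4)
S(c) = 1 (S(c) = 1 + (5/4 - c/4)*0 = 1 + 0 = 1)
((6*(-8) + 23) + S(3))*40 = ((6*(-8) + 23) + 1)*40 = ((-48 + 23) + 1)*40 = (-25 + 1)*40 = -24*40 = -960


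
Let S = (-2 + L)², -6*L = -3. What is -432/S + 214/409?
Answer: -78314/409 ≈ -191.48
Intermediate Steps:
L = ½ (L = -⅙*(-3) = ½ ≈ 0.50000)
S = 9/4 (S = (-2 + ½)² = (-3/2)² = 9/4 ≈ 2.2500)
-432/S + 214/409 = -432/9/4 + 214/409 = -432*4/9 + 214*(1/409) = -192 + 214/409 = -78314/409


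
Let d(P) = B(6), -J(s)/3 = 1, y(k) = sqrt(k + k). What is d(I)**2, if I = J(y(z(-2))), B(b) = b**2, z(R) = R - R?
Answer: 1296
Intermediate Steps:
z(R) = 0
y(k) = sqrt(2)*sqrt(k) (y(k) = sqrt(2*k) = sqrt(2)*sqrt(k))
J(s) = -3 (J(s) = -3*1 = -3)
I = -3
d(P) = 36 (d(P) = 6**2 = 36)
d(I)**2 = 36**2 = 1296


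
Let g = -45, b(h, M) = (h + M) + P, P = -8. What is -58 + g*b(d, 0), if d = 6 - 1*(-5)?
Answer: -193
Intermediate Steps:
d = 11 (d = 6 + 5 = 11)
b(h, M) = -8 + M + h (b(h, M) = (h + M) - 8 = (M + h) - 8 = -8 + M + h)
-58 + g*b(d, 0) = -58 - 45*(-8 + 0 + 11) = -58 - 45*3 = -58 - 135 = -193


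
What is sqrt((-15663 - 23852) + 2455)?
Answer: 2*I*sqrt(9265) ≈ 192.51*I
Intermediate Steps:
sqrt((-15663 - 23852) + 2455) = sqrt(-39515 + 2455) = sqrt(-37060) = 2*I*sqrt(9265)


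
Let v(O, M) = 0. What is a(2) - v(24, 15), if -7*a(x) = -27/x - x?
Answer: 31/14 ≈ 2.2143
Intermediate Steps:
a(x) = x/7 + 27/(7*x) (a(x) = -(-27/x - x)/7 = -(-x - 27/x)/7 = x/7 + 27/(7*x))
a(2) - v(24, 15) = (⅐)*(27 + 2²)/2 - 1*0 = (⅐)*(½)*(27 + 4) + 0 = (⅐)*(½)*31 + 0 = 31/14 + 0 = 31/14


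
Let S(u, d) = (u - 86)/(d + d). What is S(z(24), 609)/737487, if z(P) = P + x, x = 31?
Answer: -31/898259166 ≈ -3.4511e-8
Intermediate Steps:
z(P) = 31 + P (z(P) = P + 31 = 31 + P)
S(u, d) = (-86 + u)/(2*d) (S(u, d) = (-86 + u)/((2*d)) = (-86 + u)*(1/(2*d)) = (-86 + u)/(2*d))
S(z(24), 609)/737487 = ((½)*(-86 + (31 + 24))/609)/737487 = ((½)*(1/609)*(-86 + 55))*(1/737487) = ((½)*(1/609)*(-31))*(1/737487) = -31/1218*1/737487 = -31/898259166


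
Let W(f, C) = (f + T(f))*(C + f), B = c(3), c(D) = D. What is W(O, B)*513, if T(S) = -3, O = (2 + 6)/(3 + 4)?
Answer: -193401/49 ≈ -3947.0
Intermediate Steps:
B = 3
O = 8/7 ≈ 1.1429
W(f, C) = (-3 + f)*(C + f) (W(f, C) = (f - 3)*(C + f) = (-3 + f)*(C + f))
W(O, B)*513 = ((8/7)**2 - 3*3 - 3*8/7 + 3*(8/7))*513 = (64/49 - 9 - 24/7 + 24/7)*513 = -377/49*513 = -193401/49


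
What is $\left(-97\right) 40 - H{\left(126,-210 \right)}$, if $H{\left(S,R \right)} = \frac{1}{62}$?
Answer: $- \frac{240561}{62} \approx -3880.0$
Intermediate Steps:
$H{\left(S,R \right)} = \frac{1}{62}$
$\left(-97\right) 40 - H{\left(126,-210 \right)} = \left(-97\right) 40 - \frac{1}{62} = -3880 - \frac{1}{62} = - \frac{240561}{62}$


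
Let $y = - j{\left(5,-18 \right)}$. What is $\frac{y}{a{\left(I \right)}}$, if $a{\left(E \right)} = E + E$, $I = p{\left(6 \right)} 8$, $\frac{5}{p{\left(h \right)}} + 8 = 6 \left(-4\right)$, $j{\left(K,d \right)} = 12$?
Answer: $\frac{24}{5} \approx 4.8$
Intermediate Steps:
$p{\left(h \right)} = - \frac{5}{32}$ ($p{\left(h \right)} = \frac{5}{-8 + 6 \left(-4\right)} = \frac{5}{-8 - 24} = \frac{5}{-32} = 5 \left(- \frac{1}{32}\right) = - \frac{5}{32}$)
$I = - \frac{5}{4}$ ($I = \left(- \frac{5}{32}\right) 8 = - \frac{5}{4} \approx -1.25$)
$a{\left(E \right)} = 2 E$
$y = -12$ ($y = \left(-1\right) 12 = -12$)
$\frac{y}{a{\left(I \right)}} = - \frac{12}{2 \left(- \frac{5}{4}\right)} = - \frac{12}{- \frac{5}{2}} = \left(-12\right) \left(- \frac{2}{5}\right) = \frac{24}{5}$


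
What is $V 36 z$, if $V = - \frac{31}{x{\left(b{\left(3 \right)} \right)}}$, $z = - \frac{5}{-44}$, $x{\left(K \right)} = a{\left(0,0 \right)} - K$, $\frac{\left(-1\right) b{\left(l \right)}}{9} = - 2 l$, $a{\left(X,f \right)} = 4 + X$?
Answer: $\frac{279}{110} \approx 2.5364$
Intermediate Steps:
$b{\left(l \right)} = 18 l$ ($b{\left(l \right)} = - 9 \left(- 2 l\right) = 18 l$)
$x{\left(K \right)} = 4 - K$ ($x{\left(K \right)} = \left(4 + 0\right) - K = 4 - K$)
$z = \frac{5}{44}$ ($z = \left(-5\right) \left(- \frac{1}{44}\right) = \frac{5}{44} \approx 0.11364$)
$V = \frac{31}{50}$ ($V = - \frac{31}{4 - 18 \cdot 3} = - \frac{31}{4 - 54} = - \frac{31}{-50} = \left(-31\right) \left(- \frac{1}{50}\right) = \frac{31}{50} \approx 0.62$)
$V 36 z = \frac{31}{50} \cdot 36 \cdot \frac{5}{44} = \frac{558}{25} \cdot \frac{5}{44} = \frac{279}{110}$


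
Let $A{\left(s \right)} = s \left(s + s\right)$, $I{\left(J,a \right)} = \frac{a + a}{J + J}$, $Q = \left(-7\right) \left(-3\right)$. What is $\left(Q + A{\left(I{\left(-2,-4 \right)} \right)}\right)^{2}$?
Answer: $841$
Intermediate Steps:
$Q = 21$
$I{\left(J,a \right)} = \frac{a}{J}$ ($I{\left(J,a \right)} = \frac{2 a}{2 J} = 2 a \frac{1}{2 J} = \frac{a}{J}$)
$A{\left(s \right)} = 2 s^{2}$ ($A{\left(s \right)} = s 2 s = 2 s^{2}$)
$\left(Q + A{\left(I{\left(-2,-4 \right)} \right)}\right)^{2} = \left(21 + 2 \left(- \frac{4}{-2}\right)^{2}\right)^{2} = \left(21 + 2 \left(\left(-4\right) \left(- \frac{1}{2}\right)\right)^{2}\right)^{2} = \left(21 + 2 \cdot 2^{2}\right)^{2} = \left(21 + 2 \cdot 4\right)^{2} = \left(21 + 8\right)^{2} = 29^{2} = 841$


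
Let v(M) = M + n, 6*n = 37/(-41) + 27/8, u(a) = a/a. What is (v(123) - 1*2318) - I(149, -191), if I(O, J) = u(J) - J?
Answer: -4696805/1968 ≈ -2386.6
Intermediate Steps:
u(a) = 1
n = 811/1968 (n = (37/(-41) + 27/8)/6 = (37*(-1/41) + 27*(1/8))/6 = (-37/41 + 27/8)/6 = (1/6)*(811/328) = 811/1968 ≈ 0.41209)
I(O, J) = 1 - J
v(M) = 811/1968 + M (v(M) = M + 811/1968 = 811/1968 + M)
(v(123) - 1*2318) - I(149, -191) = ((811/1968 + 123) - 1*2318) - (1 - 1*(-191)) = (242875/1968 - 2318) - (1 + 191) = -4318949/1968 - 1*192 = -4318949/1968 - 192 = -4696805/1968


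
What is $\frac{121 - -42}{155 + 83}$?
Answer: $\frac{163}{238} \approx 0.68487$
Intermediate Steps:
$\frac{121 - -42}{155 + 83} = \frac{121 + 42}{238} = \frac{1}{238} \cdot 163 = \frac{163}{238}$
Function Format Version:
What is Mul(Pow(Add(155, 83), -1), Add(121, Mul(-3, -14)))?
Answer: Rational(163, 238) ≈ 0.68487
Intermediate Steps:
Mul(Pow(Add(155, 83), -1), Add(121, Mul(-3, -14))) = Mul(Pow(238, -1), Add(121, 42)) = Mul(Rational(1, 238), 163) = Rational(163, 238)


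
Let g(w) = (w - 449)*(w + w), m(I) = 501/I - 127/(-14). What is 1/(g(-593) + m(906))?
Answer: 1057/1306263457 ≈ 8.0918e-7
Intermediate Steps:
m(I) = 127/14 + 501/I (m(I) = 501/I - 127*(-1/14) = 501/I + 127/14 = 127/14 + 501/I)
g(w) = 2*w*(-449 + w) (g(w) = (-449 + w)*(2*w) = 2*w*(-449 + w))
1/(g(-593) + m(906)) = 1/(2*(-593)*(-449 - 593) + (127/14 + 501/906)) = 1/(2*(-593)*(-1042) + (127/14 + 501*(1/906))) = 1/(1235812 + (127/14 + 167/302)) = 1/(1235812 + 10173/1057) = 1/(1306263457/1057) = 1057/1306263457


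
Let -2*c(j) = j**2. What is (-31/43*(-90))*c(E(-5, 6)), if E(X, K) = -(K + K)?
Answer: -200880/43 ≈ -4671.6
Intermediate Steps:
E(X, K) = -2*K
c(j) = -j**2/2
(-31/43*(-90))*c(E(-5, 6)) = (-31/43*(-90))*(-(-2*6)**2/2) = (-31*1/43*(-90))*(-1/2*(-12)**2) = (-31/43*(-90))*(-1/2*144) = (2790/43)*(-72) = -200880/43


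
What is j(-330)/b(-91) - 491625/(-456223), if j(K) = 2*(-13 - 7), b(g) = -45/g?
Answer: -327705719/4106007 ≈ -79.811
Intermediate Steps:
j(K) = -40 (j(K) = 2*(-20) = -40)
j(-330)/b(-91) - 491625/(-456223) = -40/((-45/(-91))) - 491625/(-456223) = -40/((-45*(-1/91))) - 491625*(-1/456223) = -40/45/91 + 491625/456223 = -40*91/45 + 491625/456223 = -728/9 + 491625/456223 = -327705719/4106007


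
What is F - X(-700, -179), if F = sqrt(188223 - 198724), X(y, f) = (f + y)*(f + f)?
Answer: -314682 + I*sqrt(10501) ≈ -3.1468e+5 + 102.47*I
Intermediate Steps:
X(y, f) = 2*f*(f + y) (X(y, f) = (f + y)*(2*f) = 2*f*(f + y))
F = I*sqrt(10501) (F = sqrt(-10501) = I*sqrt(10501) ≈ 102.47*I)
F - X(-700, -179) = I*sqrt(10501) - 2*(-179)*(-179 - 700) = I*sqrt(10501) - 2*(-179)*(-879) = I*sqrt(10501) - 1*314682 = I*sqrt(10501) - 314682 = -314682 + I*sqrt(10501)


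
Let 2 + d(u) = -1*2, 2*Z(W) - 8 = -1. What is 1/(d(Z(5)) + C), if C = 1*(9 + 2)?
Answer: ⅐ ≈ 0.14286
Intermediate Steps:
Z(W) = 7/2 (Z(W) = 4 + (½)*(-1) = 4 - ½ = 7/2)
C = 11 (C = 1*11 = 11)
d(u) = -4 (d(u) = -2 - 1*2 = -2 - 2 = -4)
1/(d(Z(5)) + C) = 1/(-4 + 11) = 1/7 = ⅐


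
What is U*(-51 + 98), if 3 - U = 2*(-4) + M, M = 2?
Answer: 423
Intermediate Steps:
U = 9 (U = 3 - (2*(-4) + 2) = 3 - (-8 + 2) = 3 - 1*(-6) = 3 + 6 = 9)
U*(-51 + 98) = 9*(-51 + 98) = 9*47 = 423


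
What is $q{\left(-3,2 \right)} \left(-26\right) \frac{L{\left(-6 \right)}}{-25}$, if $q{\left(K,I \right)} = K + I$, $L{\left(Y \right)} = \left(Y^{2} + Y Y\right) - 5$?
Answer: $- \frac{1742}{25} \approx -69.68$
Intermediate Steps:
$L{\left(Y \right)} = -5 + 2 Y^{2}$ ($L{\left(Y \right)} = \left(Y^{2} + Y^{2}\right) - 5 = 2 Y^{2} - 5 = -5 + 2 Y^{2}$)
$q{\left(K,I \right)} = I + K$
$q{\left(-3,2 \right)} \left(-26\right) \frac{L{\left(-6 \right)}}{-25} = \left(2 - 3\right) \left(-26\right) \frac{-5 + 2 \left(-6\right)^{2}}{-25} = \left(-1\right) \left(-26\right) \left(-5 + 2 \cdot 36\right) \left(- \frac{1}{25}\right) = 26 \left(-5 + 72\right) \left(- \frac{1}{25}\right) = 26 \cdot 67 \left(- \frac{1}{25}\right) = 26 \left(- \frac{67}{25}\right) = - \frac{1742}{25}$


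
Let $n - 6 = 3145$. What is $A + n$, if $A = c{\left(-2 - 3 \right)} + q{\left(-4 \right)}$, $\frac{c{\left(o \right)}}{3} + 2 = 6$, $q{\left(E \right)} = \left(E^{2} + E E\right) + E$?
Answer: $3191$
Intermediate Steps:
$q{\left(E \right)} = E + 2 E^{2}$ ($q{\left(E \right)} = \left(E^{2} + E^{2}\right) + E = 2 E^{2} + E = E + 2 E^{2}$)
$c{\left(o \right)} = 12$ ($c{\left(o \right)} = -6 + 3 \cdot 6 = -6 + 18 = 12$)
$n = 3151$ ($n = 6 + 3145 = 3151$)
$A = 40$ ($A = 12 - 4 \left(1 + 2 \left(-4\right)\right) = 12 - 4 \left(1 - 8\right) = 12 - -28 = 12 + 28 = 40$)
$A + n = 40 + 3151 = 3191$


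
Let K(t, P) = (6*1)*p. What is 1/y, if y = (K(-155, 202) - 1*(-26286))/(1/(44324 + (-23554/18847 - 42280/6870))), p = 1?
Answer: 4315963/5028838985682008 ≈ 8.5824e-10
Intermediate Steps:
K(t, P) = 6 (K(t, P) = (6*1)*1 = 6*1 = 6)
y = 5028838985682008/4315963 (y = (6 - 1*(-26286))/(1/(44324 + (-23554/18847 - 42280/6870))) = (6 + 26286)/(1/(44324 + (-23554*1/18847 - 42280*1/6870))) = 26292/(1/(44324 + (-23554/18847 - 4228/687))) = 26292/(1/(44324 - 95866714/12947889)) = 26292/(1/(573806365322/12947889)) = 26292/(12947889/573806365322) = 26292*(573806365322/12947889) = 5028838985682008/4315963 ≈ 1.1652e+9)
1/y = 1/(5028838985682008/4315963) = 4315963/5028838985682008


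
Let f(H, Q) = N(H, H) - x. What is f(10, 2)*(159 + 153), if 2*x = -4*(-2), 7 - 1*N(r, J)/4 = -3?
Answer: 11232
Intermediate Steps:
N(r, J) = 40 (N(r, J) = 28 - 4*(-3) = 28 + 12 = 40)
x = 4 (x = (-4*(-2))/2 = (½)*8 = 4)
f(H, Q) = 36 (f(H, Q) = 40 - 1*4 = 40 - 4 = 36)
f(10, 2)*(159 + 153) = 36*(159 + 153) = 36*312 = 11232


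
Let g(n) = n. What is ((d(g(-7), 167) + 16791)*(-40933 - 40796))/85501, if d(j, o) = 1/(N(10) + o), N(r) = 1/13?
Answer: -993553980795/61902724 ≈ -16050.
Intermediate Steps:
N(r) = 1/13
d(j, o) = 1/(1/13 + o)
((d(g(-7), 167) + 16791)*(-40933 - 40796))/85501 = ((13/(1 + 13*167) + 16791)*(-40933 - 40796))/85501 = ((13/(1 + 2171) + 16791)*(-81729))*(1/85501) = ((13/2172 + 16791)*(-81729))*(1/85501) = ((36470065/2172)*(-81729))*(1/85501) = -993553980795/724*1/85501 = -993553980795/61902724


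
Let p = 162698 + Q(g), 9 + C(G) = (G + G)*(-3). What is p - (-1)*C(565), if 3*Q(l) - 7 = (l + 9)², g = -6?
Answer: 477913/3 ≈ 1.5930e+5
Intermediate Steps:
C(G) = -9 - 6*G (C(G) = -9 + (G + G)*(-3) = -9 + (2*G)*(-3) = -9 - 6*G)
Q(l) = 7/3 + (9 + l)²/3 (Q(l) = 7/3 + (l + 9)²/3 = 7/3 + (9 + l)²/3)
p = 488110/3 (p = 162698 + (7/3 + (9 - 6)²/3) = 162698 + (7/3 + (⅓)*3²) = 162698 + (7/3 + (⅓)*9) = 162698 + (7/3 + 3) = 162698 + 16/3 = 488110/3 ≈ 1.6270e+5)
p - (-1)*C(565) = 488110/3 - (-1)*(-9 - 6*565) = 488110/3 - (-1)*(-9 - 3390) = 488110/3 - (-1)*(-3399) = 488110/3 - 1*3399 = 488110/3 - 3399 = 477913/3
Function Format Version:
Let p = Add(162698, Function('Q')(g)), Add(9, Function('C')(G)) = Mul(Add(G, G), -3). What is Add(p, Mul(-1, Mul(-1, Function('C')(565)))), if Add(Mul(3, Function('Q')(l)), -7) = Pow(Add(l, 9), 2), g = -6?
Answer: Rational(477913, 3) ≈ 1.5930e+5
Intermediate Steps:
Function('C')(G) = Add(-9, Mul(-6, G)) (Function('C')(G) = Add(-9, Mul(Add(G, G), -3)) = Add(-9, Mul(Mul(2, G), -3)) = Add(-9, Mul(-6, G)))
Function('Q')(l) = Add(Rational(7, 3), Mul(Rational(1, 3), Pow(Add(9, l), 2))) (Function('Q')(l) = Add(Rational(7, 3), Mul(Rational(1, 3), Pow(Add(l, 9), 2))) = Add(Rational(7, 3), Mul(Rational(1, 3), Pow(Add(9, l), 2))))
p = Rational(488110, 3) (p = Add(162698, Add(Rational(7, 3), Mul(Rational(1, 3), Pow(Add(9, -6), 2)))) = Add(162698, Add(Rational(7, 3), Mul(Rational(1, 3), Pow(3, 2)))) = Add(162698, Add(Rational(7, 3), Mul(Rational(1, 3), 9))) = Add(162698, Add(Rational(7, 3), 3)) = Add(162698, Rational(16, 3)) = Rational(488110, 3) ≈ 1.6270e+5)
Add(p, Mul(-1, Mul(-1, Function('C')(565)))) = Add(Rational(488110, 3), Mul(-1, Mul(-1, Add(-9, Mul(-6, 565))))) = Add(Rational(488110, 3), Mul(-1, Mul(-1, Add(-9, -3390)))) = Add(Rational(488110, 3), Mul(-1, Mul(-1, -3399))) = Add(Rational(488110, 3), Mul(-1, 3399)) = Add(Rational(488110, 3), -3399) = Rational(477913, 3)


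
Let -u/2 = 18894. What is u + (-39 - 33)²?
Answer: -32604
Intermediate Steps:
u = -37788 (u = -2*18894 = -37788)
u + (-39 - 33)² = -37788 + (-39 - 33)² = -37788 + (-72)² = -37788 + 5184 = -32604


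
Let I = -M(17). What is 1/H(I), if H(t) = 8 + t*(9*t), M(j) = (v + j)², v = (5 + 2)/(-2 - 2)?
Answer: 256/124614617 ≈ 2.0543e-6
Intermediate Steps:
v = -7/4 (v = 7/(-4) = 7*(-¼) = -7/4 ≈ -1.7500)
M(j) = (-7/4 + j)²
I = -3721/16 (I = -(-7 + 4*17)²/16 = -(-7 + 68)²/16 = -61²/16 = -3721/16 ≈ -232.56)
H(t) = 8 + 9*t²
1/H(I) = 1/(8 + 9*(-3721/16)²) = 1/(8 + 9*(13845841/256)) = 1/(8 + 124612569/256) = 1/(124614617/256) = 256/124614617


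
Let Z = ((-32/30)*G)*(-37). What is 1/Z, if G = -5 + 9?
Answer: 15/2368 ≈ 0.0063345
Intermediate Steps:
G = 4
Z = 2368/15 (Z = (-32/30*4)*(-37) = (-32*1/30*4)*(-37) = -16/15*4*(-37) = -64/15*(-37) = 2368/15 ≈ 157.87)
1/Z = 1/(2368/15) = 15/2368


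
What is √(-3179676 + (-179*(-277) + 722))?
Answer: I*√3129371 ≈ 1769.0*I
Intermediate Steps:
√(-3179676 + (-179*(-277) + 722)) = √(-3179676 + (49583 + 722)) = √(-3179676 + 50305) = √(-3129371) = I*√3129371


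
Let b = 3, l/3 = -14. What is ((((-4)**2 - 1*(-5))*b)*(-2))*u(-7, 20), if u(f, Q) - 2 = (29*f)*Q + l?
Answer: 516600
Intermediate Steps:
l = -42 (l = 3*(-14) = -42)
u(f, Q) = -40 + 29*Q*f (u(f, Q) = 2 + ((29*f)*Q - 42) = 2 + (29*Q*f - 42) = 2 + (-42 + 29*Q*f) = -40 + 29*Q*f)
((((-4)**2 - 1*(-5))*b)*(-2))*u(-7, 20) = ((((-4)**2 - 1*(-5))*3)*(-2))*(-40 + 29*20*(-7)) = (((16 + 5)*3)*(-2))*(-40 - 4060) = ((21*3)*(-2))*(-4100) = (63*(-2))*(-4100) = -126*(-4100) = 516600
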